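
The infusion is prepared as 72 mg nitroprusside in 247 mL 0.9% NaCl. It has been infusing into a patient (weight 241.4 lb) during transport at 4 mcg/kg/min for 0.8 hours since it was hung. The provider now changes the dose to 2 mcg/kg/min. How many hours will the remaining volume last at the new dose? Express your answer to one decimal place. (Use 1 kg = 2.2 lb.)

3.9 hours

Initial rate:
Weight = 241.4 lb ÷ 2.2 lb/kg = 109.7273 kg
Dose = 4 mcg/kg/min × 109.7273 kg = 438.9091 mcg/min
438.9091 mcg/min × 60 min/hr = 26334.55 mcg/hr
Concentration = 72 mg ÷ 247 mL = 0.291498 mg/mL = 291.498 mcg/mL
Rate = 26334.55 mcg/hr ÷ 291.498 mcg/mL = 90.34212 mL/hr
Volume infused so far = 90.34212 mL/hr × 0.8 hr = 72.2737 mL
Volume remaining = 247 − 72.2737 = 174.7263 mL
New rate:
Dose = 2 mcg/kg/min × 109.7273 kg = 219.4545 mcg/min
219.4545 mcg/min × 60 min/hr = 13167.27 mcg/hr
Rate = 13167.27 mcg/hr ÷ 291.498 mcg/mL = 45.17106 mL/hr
Time remaining = 174.7263 mL ÷ 45.17106 mL/hr = 3.868103 hr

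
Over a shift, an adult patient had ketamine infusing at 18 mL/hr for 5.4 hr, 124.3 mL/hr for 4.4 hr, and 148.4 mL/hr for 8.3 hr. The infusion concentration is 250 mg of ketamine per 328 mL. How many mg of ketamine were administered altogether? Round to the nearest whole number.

1430 mg

Concentration = 250 mg ÷ 328 mL = 0.7621951 mg/mL
Stage 1: 18 mL/hr × 5.4 hr = 97.2 mL → 97.2 mL × 0.7621951 mg/mL = 74.08537 mg
Stage 2: 124.3 mL/hr × 4.4 hr = 546.92 mL → 546.92 mL × 0.7621951 mg/mL = 416.8598 mg
Stage 3: 148.4 mL/hr × 8.3 hr = 1231.72 mL → 1231.72 mL × 0.7621951 mg/mL = 938.811 mg
Total = 74.08537 + 416.8598 + 938.811 = 1429.756 mg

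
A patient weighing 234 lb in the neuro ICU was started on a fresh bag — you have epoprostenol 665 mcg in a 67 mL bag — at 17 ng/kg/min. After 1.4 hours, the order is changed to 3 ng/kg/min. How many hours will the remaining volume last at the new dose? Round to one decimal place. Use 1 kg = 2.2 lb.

Initial rate:
Weight = 234 lb ÷ 2.2 lb/kg = 106.3636 kg
Dose = 17 ng/kg/min × 106.3636 kg = 1808.182 ng/min
1808.182 ng/min × 60 min/hr = 108490.9 ng/hr
Concentration = 665 mcg ÷ 67 mL = 9.925373 mcg/mL = 9925.373 ng/mL
Rate = 108490.9 ng/hr ÷ 9925.373 ng/mL = 10.93066 mL/hr
Volume infused so far = 10.93066 mL/hr × 1.4 hr = 15.30293 mL
Volume remaining = 67 − 15.30293 = 51.69707 mL
New rate:
Dose = 3 ng/kg/min × 106.3636 kg = 319.0909 ng/min
319.0909 ng/min × 60 min/hr = 19145.45 ng/hr
Rate = 19145.45 ng/hr ÷ 9925.373 ng/mL = 1.928941 mL/hr
Time remaining = 51.69707 mL ÷ 1.928941 mL/hr = 26.80076 hr

26.8 hours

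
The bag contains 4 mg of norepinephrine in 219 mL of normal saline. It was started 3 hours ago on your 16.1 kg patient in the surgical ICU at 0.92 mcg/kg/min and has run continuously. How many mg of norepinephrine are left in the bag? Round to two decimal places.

Dose = 0.92 mcg/kg/min × 16.1 kg = 14.812 mcg/min
14.812 mcg/min × 60 min/hr = 888.72 mcg/hr
Concentration = 4 mg ÷ 219 mL = 0.01826484 mg/mL = 18.26484 mcg/mL
Rate = 888.72 mcg/hr ÷ 18.26484 mcg/mL = 48.65742 mL/hr
Volume infused = 48.65742 mL/hr × 3 hr = 145.9723 mL
Volume remaining = 219 − 145.9723 = 73.02774 mL
Drug remaining = 73.02774 mL × 18.26484 mcg/mL = 1333.84 mcg = 1.33384 mg

1.33 mg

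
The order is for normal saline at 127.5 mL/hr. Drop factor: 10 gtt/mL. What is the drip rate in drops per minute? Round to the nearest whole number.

21 gtt/min

127.5 mL/hr ÷ 60 min/hr = 2.125 mL/min
2.125 mL/min × 10 gtt/mL = 21.25 gtt/min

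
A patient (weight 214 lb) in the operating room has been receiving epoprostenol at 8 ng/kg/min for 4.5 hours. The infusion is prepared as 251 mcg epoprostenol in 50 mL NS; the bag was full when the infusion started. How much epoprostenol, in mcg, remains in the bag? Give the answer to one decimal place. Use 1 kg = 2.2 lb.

Weight = 214 lb ÷ 2.2 lb/kg = 97.27273 kg
Dose = 8 ng/kg/min × 97.27273 kg = 778.1818 ng/min
778.1818 ng/min × 60 min/hr = 46690.91 ng/hr
Concentration = 251 mcg ÷ 50 mL = 5.02 mcg/mL = 5020 ng/mL
Rate = 46690.91 ng/hr ÷ 5020 ng/mL = 9.300978 mL/hr
Volume infused = 9.300978 mL/hr × 4.5 hr = 41.8544 mL
Volume remaining = 50 − 41.8544 = 8.145599 mL
Drug remaining = 8.145599 mL × 5020 ng/mL = 40890.91 ng = 40.89091 mcg

40.9 mcg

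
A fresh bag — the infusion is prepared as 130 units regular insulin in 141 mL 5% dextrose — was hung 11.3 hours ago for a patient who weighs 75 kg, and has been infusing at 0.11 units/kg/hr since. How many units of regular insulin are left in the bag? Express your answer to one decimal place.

Dose = 0.11 units/kg/hr × 75 kg = 8.25 units/hr
Concentration = 130 units ÷ 141 mL = 0.9219858 units/mL
Rate = 8.25 units/hr ÷ 0.9219858 units/mL = 8.948077 mL/hr
Volume infused = 8.948077 mL/hr × 11.3 hr = 101.1133 mL
Volume remaining = 141 − 101.1133 = 39.88673 mL
Drug remaining = 39.88673 mL × 0.9219858 units/mL = 36.775 units

36.8 units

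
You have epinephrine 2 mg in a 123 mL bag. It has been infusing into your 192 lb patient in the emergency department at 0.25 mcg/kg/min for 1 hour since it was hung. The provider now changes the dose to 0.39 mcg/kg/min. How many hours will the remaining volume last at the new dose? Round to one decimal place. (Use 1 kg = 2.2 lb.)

Initial rate:
Weight = 192 lb ÷ 2.2 lb/kg = 87.27273 kg
Dose = 0.25 mcg/kg/min × 87.27273 kg = 21.81818 mcg/min
21.81818 mcg/min × 60 min/hr = 1309.091 mcg/hr
Concentration = 2 mg ÷ 123 mL = 0.01626016 mg/mL = 16.26016 mcg/mL
Rate = 1309.091 mcg/hr ÷ 16.26016 mcg/mL = 80.50909 mL/hr
Volume infused so far = 80.50909 mL/hr × 1 hr = 80.50909 mL
Volume remaining = 123 − 80.50909 = 42.49091 mL
New rate:
Dose = 0.39 mcg/kg/min × 87.27273 kg = 34.03636 mcg/min
34.03636 mcg/min × 60 min/hr = 2042.182 mcg/hr
Rate = 2042.182 mcg/hr ÷ 16.26016 mcg/mL = 125.5942 mL/hr
Time remaining = 42.49091 mL ÷ 125.5942 mL/hr = 0.3383191 hr

0.3 hours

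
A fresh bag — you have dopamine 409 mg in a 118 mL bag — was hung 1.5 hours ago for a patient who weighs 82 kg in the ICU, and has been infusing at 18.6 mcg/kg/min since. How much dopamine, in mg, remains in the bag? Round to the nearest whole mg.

272 mg

Dose = 18.6 mcg/kg/min × 82 kg = 1525.2 mcg/min
1525.2 mcg/min × 60 min/hr = 91512 mcg/hr
Concentration = 409 mg ÷ 118 mL = 3.466102 mg/mL = 3466.102 mcg/mL
Rate = 91512 mcg/hr ÷ 3466.102 mcg/mL = 26.402 mL/hr
Volume infused = 26.402 mL/hr × 1.5 hr = 39.60299 mL
Volume remaining = 118 − 39.60299 = 78.39701 mL
Drug remaining = 78.39701 mL × 3466.102 mcg/mL = 271732 mcg = 271.732 mg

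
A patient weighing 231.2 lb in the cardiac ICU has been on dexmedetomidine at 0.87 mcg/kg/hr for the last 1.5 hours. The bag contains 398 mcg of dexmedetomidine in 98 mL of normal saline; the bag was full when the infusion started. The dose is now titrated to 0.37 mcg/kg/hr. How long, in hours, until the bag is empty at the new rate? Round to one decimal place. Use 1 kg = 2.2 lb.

Initial rate:
Weight = 231.2 lb ÷ 2.2 lb/kg = 105.0909 kg
Dose = 0.87 mcg/kg/hr × 105.0909 kg = 91.42909 mcg/hr
Concentration = 398 mcg ÷ 98 mL = 4.061224 mcg/mL
Rate = 91.42909 mcg/hr ÷ 4.061224 mcg/mL = 22.51269 mL/hr
Volume infused so far = 22.51269 mL/hr × 1.5 hr = 33.76904 mL
Volume remaining = 98 − 33.76904 = 64.23096 mL
New rate:
Dose = 0.37 mcg/kg/hr × 105.0909 kg = 38.88364 mcg/hr
Rate = 38.88364 mcg/hr ÷ 4.061224 mcg/mL = 9.574363 mL/hr
Time remaining = 64.23096 mL ÷ 9.574363 mL/hr = 6.708641 hr

6.7 hours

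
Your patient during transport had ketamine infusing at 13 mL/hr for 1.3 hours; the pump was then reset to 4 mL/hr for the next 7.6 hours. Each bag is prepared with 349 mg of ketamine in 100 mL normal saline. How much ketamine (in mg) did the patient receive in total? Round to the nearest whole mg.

165 mg

Concentration = 349 mg ÷ 100 mL = 3.49 mg/mL
Stage 1: 13 mL/hr × 1.3 hr = 16.9 mL → 16.9 mL × 3.49 mg/mL = 58.981 mg
Stage 2: 4 mL/hr × 7.6 hr = 30.4 mL → 30.4 mL × 3.49 mg/mL = 106.096 mg
Total = 58.981 + 106.096 = 165.077 mg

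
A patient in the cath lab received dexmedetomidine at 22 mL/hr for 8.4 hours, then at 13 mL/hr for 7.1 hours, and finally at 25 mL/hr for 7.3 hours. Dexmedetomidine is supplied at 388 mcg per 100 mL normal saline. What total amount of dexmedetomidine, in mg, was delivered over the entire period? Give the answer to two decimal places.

Concentration = 388 mcg ÷ 100 mL = 3.88 mcg/mL
Stage 1: 22 mL/hr × 8.4 hr = 184.8 mL → 184.8 mL × 3.88 mcg/mL = 717.024 mcg
Stage 2: 13 mL/hr × 7.1 hr = 92.3 mL → 92.3 mL × 3.88 mcg/mL = 358.124 mcg
Stage 3: 25 mL/hr × 7.3 hr = 182.5 mL → 182.5 mL × 3.88 mcg/mL = 708.1 mcg
Total = 717.024 + 358.124 + 708.1 = 1783.248 mcg = 1.783248 mg

1.78 mg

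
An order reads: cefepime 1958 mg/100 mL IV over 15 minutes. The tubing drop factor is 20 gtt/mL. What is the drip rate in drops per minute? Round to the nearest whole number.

133 gtt/min

100 mL ÷ (15 min) = 6.666667 mL/min
6.666667 mL/min × 20 gtt/mL = 133.3333 gtt/min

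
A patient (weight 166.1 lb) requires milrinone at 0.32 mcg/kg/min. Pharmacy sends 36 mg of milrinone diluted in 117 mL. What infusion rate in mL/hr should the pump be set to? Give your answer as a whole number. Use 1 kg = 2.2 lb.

5 mL/hr

Weight = 166.1 lb ÷ 2.2 lb/kg = 75.5 kg
Dose = 0.32 mcg/kg/min × 75.5 kg = 24.16 mcg/min
24.16 mcg/min × 60 min/hr = 1449.6 mcg/hr
Concentration = 36 mg ÷ 117 mL = 0.3076923 mg/mL = 307.6923 mcg/mL
Rate = 1449.6 mcg/hr ÷ 307.6923 mcg/mL = 4.7112 mL/hr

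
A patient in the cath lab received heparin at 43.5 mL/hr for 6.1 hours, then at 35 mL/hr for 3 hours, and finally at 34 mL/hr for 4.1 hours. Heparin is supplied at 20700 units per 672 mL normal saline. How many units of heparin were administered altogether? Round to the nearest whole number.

15702 units

Concentration = 20700 units ÷ 672 mL = 30.80357 units/mL
Stage 1: 43.5 mL/hr × 6.1 hr = 265.35 mL → 265.35 mL × 30.80357 units/mL = 8173.728 units
Stage 2: 35 mL/hr × 3 hr = 105 mL → 105 mL × 30.80357 units/mL = 3234.375 units
Stage 3: 34 mL/hr × 4.1 hr = 139.4 mL → 139.4 mL × 30.80357 units/mL = 4294.018 units
Total = 8173.728 + 3234.375 + 4294.018 = 15702.12 units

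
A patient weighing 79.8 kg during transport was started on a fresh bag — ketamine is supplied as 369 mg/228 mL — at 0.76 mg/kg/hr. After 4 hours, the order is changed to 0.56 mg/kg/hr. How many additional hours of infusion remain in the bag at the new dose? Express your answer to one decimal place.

2.8 hours

Initial rate:
Dose = 0.76 mg/kg/hr × 79.8 kg = 60.648 mg/hr
Concentration = 369 mg ÷ 228 mL = 1.618421 mg/mL
Rate = 60.648 mg/hr ÷ 1.618421 mg/mL = 37.47356 mL/hr
Volume infused so far = 37.47356 mL/hr × 4 hr = 149.8942 mL
Volume remaining = 228 − 149.8942 = 78.10576 mL
New rate:
Dose = 0.56 mg/kg/hr × 79.8 kg = 44.688 mg/hr
Rate = 44.688 mg/hr ÷ 1.618421 mg/mL = 27.6121 mL/hr
Time remaining = 78.10576 mL ÷ 27.6121 mL/hr = 2.828679 hr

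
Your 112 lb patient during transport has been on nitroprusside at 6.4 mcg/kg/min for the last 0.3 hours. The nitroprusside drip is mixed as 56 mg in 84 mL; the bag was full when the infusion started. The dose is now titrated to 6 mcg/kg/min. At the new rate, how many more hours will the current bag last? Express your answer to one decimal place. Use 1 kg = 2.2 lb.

Initial rate:
Weight = 112 lb ÷ 2.2 lb/kg = 50.90909 kg
Dose = 6.4 mcg/kg/min × 50.90909 kg = 325.8182 mcg/min
325.8182 mcg/min × 60 min/hr = 19549.09 mcg/hr
Concentration = 56 mg ÷ 84 mL = 0.6666667 mg/mL = 666.6667 mcg/mL
Rate = 19549.09 mcg/hr ÷ 666.6667 mcg/mL = 29.32364 mL/hr
Volume infused so far = 29.32364 mL/hr × 0.3 hr = 8.797091 mL
Volume remaining = 84 − 8.797091 = 75.20291 mL
New rate:
Dose = 6 mcg/kg/min × 50.90909 kg = 305.4545 mcg/min
305.4545 mcg/min × 60 min/hr = 18327.27 mcg/hr
Rate = 18327.27 mcg/hr ÷ 666.6667 mcg/mL = 27.49091 mL/hr
Time remaining = 75.20291 mL ÷ 27.49091 mL/hr = 2.735556 hr

2.7 hours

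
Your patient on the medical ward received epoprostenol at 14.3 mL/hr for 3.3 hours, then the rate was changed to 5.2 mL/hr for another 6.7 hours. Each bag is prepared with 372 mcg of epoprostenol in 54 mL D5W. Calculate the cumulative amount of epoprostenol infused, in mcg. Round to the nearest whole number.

565 mcg

Concentration = 372 mcg ÷ 54 mL = 6.888889 mcg/mL
Stage 1: 14.3 mL/hr × 3.3 hr = 47.19 mL → 47.19 mL × 6.888889 mcg/mL = 325.0867 mcg
Stage 2: 5.2 mL/hr × 6.7 hr = 34.84 mL → 34.84 mL × 6.888889 mcg/mL = 240.0089 mcg
Total = 325.0867 + 240.0089 = 565.0956 mcg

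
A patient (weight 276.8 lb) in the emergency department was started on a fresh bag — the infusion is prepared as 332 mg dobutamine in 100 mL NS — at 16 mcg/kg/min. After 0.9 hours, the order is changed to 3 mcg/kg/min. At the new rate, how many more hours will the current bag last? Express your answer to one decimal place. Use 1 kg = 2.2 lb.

9.9 hours

Initial rate:
Weight = 276.8 lb ÷ 2.2 lb/kg = 125.8182 kg
Dose = 16 mcg/kg/min × 125.8182 kg = 2013.091 mcg/min
2013.091 mcg/min × 60 min/hr = 120785.5 mcg/hr
Concentration = 332 mg ÷ 100 mL = 3.32 mg/mL = 3320 mcg/mL
Rate = 120785.5 mcg/hr ÷ 3320 mcg/mL = 36.38116 mL/hr
Volume infused so far = 36.38116 mL/hr × 0.9 hr = 32.74304 mL
Volume remaining = 100 − 32.74304 = 67.25696 mL
New rate:
Dose = 3 mcg/kg/min × 125.8182 kg = 377.4545 mcg/min
377.4545 mcg/min × 60 min/hr = 22647.27 mcg/hr
Rate = 22647.27 mcg/hr ÷ 3320 mcg/mL = 6.821468 mL/hr
Time remaining = 67.25696 mL ÷ 6.821468 mL/hr = 9.859602 hr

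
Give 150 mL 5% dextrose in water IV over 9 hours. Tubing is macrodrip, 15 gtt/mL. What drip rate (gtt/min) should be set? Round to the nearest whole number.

4 gtt/min

150 mL ÷ (9 hr × 60 = 540 min) = 0.2777778 mL/min
0.2777778 mL/min × 15 gtt/mL = 4.166667 gtt/min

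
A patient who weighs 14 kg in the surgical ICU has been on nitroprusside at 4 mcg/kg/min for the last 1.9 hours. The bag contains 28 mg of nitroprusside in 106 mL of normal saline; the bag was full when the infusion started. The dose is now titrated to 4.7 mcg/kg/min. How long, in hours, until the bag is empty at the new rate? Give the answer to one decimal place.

Initial rate:
Dose = 4 mcg/kg/min × 14 kg = 56 mcg/min
56 mcg/min × 60 min/hr = 3360 mcg/hr
Concentration = 28 mg ÷ 106 mL = 0.2641509 mg/mL = 264.1509 mcg/mL
Rate = 3360 mcg/hr ÷ 264.1509 mcg/mL = 12.72 mL/hr
Volume infused so far = 12.72 mL/hr × 1.9 hr = 24.168 mL
Volume remaining = 106 − 24.168 = 81.832 mL
New rate:
Dose = 4.7 mcg/kg/min × 14 kg = 65.8 mcg/min
65.8 mcg/min × 60 min/hr = 3948 mcg/hr
Rate = 3948 mcg/hr ÷ 264.1509 mcg/mL = 14.946 mL/hr
Time remaining = 81.832 mL ÷ 14.946 mL/hr = 5.475177 hr

5.5 hours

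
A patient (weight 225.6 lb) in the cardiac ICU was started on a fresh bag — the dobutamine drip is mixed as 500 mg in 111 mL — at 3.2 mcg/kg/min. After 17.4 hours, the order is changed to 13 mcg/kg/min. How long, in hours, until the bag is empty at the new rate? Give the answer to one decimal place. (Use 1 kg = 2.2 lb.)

Initial rate:
Weight = 225.6 lb ÷ 2.2 lb/kg = 102.5455 kg
Dose = 3.2 mcg/kg/min × 102.5455 kg = 328.1455 mcg/min
328.1455 mcg/min × 60 min/hr = 19688.73 mcg/hr
Concentration = 500 mg ÷ 111 mL = 4.504505 mg/mL = 4504.505 mcg/mL
Rate = 19688.73 mcg/hr ÷ 4504.505 mcg/mL = 4.370897 mL/hr
Volume infused so far = 4.370897 mL/hr × 17.4 hr = 76.05362 mL
Volume remaining = 111 − 76.05362 = 34.94638 mL
New rate:
Dose = 13 mcg/kg/min × 102.5455 kg = 1333.091 mcg/min
1333.091 mcg/min × 60 min/hr = 79985.45 mcg/hr
Rate = 79985.45 mcg/hr ÷ 4504.505 mcg/mL = 17.75677 mL/hr
Time remaining = 34.94638 mL ÷ 17.75677 mL/hr = 1.96806 hr

2.0 hours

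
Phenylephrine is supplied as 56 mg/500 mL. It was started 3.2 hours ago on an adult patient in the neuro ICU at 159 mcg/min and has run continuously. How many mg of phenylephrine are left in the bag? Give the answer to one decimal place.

159 mcg/min × 60 min/hr = 9540 mcg/hr
Concentration = 56 mg ÷ 500 mL = 0.112 mg/mL = 112 mcg/mL
Rate = 9540 mcg/hr ÷ 112 mcg/mL = 85.17857 mL/hr
Volume infused = 85.17857 mL/hr × 3.2 hr = 272.5714 mL
Volume remaining = 500 − 272.5714 = 227.4286 mL
Drug remaining = 227.4286 mL × 112 mcg/mL = 25472 mcg = 25.472 mg

25.5 mg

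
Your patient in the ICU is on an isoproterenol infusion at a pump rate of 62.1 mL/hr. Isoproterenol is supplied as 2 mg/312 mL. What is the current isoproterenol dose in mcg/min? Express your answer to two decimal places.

6.63 mcg/min

Concentration = 2 mg ÷ 312 mL = 0.006410256 mg/mL = 6.410256 mcg/mL
Drug rate = 62.1 mL/hr × 6.410256 mcg/mL = 398.0769 mcg/hr
398.0769 mcg/hr ÷ 60 min/hr = 6.634615 mcg/min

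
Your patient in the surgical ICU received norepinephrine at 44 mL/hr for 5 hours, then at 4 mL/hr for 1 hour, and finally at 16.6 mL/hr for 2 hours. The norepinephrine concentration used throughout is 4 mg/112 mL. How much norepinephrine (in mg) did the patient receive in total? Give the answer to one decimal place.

9.2 mg

Concentration = 4 mg ÷ 112 mL = 0.03571429 mg/mL
Stage 1: 44 mL/hr × 5 hr = 220 mL → 220 mL × 0.03571429 mg/mL = 7.857143 mg
Stage 2: 4 mL/hr × 1 hr = 4 mL → 4 mL × 0.03571429 mg/mL = 0.1428571 mg
Stage 3: 16.6 mL/hr × 2 hr = 33.2 mL → 33.2 mL × 0.03571429 mg/mL = 1.185714 mg
Total = 7.857143 + 0.1428571 + 1.185714 = 9.185714 mg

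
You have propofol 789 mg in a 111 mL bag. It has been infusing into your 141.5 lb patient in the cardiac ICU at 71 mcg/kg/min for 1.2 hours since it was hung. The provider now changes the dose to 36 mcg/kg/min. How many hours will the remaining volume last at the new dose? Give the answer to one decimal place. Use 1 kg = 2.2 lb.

Initial rate:
Weight = 141.5 lb ÷ 2.2 lb/kg = 64.31818 kg
Dose = 71 mcg/kg/min × 64.31818 kg = 4566.591 mcg/min
4566.591 mcg/min × 60 min/hr = 273995.5 mcg/hr
Concentration = 789 mg ÷ 111 mL = 7.108108 mg/mL = 7108.108 mcg/mL
Rate = 273995.5 mcg/hr ÷ 7108.108 mcg/mL = 38.54689 mL/hr
Volume infused so far = 38.54689 mL/hr × 1.2 hr = 46.25627 mL
Volume remaining = 111 − 46.25627 = 64.74373 mL
New rate:
Dose = 36 mcg/kg/min × 64.31818 kg = 2315.455 mcg/min
2315.455 mcg/min × 60 min/hr = 138927.3 mcg/hr
Rate = 138927.3 mcg/hr ÷ 7108.108 mcg/mL = 19.5449 mL/hr
Time remaining = 64.74373 mL ÷ 19.5449 mL/hr = 3.312564 hr

3.3 hours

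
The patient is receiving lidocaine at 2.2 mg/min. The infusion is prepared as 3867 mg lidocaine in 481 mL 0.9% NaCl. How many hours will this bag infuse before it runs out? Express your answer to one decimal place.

29.3 hours

2.2 mg/min × 60 min/hr = 132 mg/hr
Concentration = 3867 mg ÷ 481 mL = 8.039501 mg/mL
Rate = 132 mg/hr ÷ 8.039501 mg/mL = 16.41893 mL/hr
Duration = 481 mL ÷ 16.41893 mL/hr = 29.29545 hr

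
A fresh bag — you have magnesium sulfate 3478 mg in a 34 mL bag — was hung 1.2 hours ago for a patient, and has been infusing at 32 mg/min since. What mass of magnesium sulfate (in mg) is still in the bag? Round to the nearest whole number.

1174 mg

32 mg/min × 60 min/hr = 1920 mg/hr
Concentration = 3478 mg ÷ 34 mL = 102.2941 mg/mL
Rate = 1920 mg/hr ÷ 102.2941 mg/mL = 18.76941 mL/hr
Volume infused = 18.76941 mL/hr × 1.2 hr = 22.52329 mL
Volume remaining = 34 − 22.52329 = 11.47671 mL
Drug remaining = 11.47671 mL × 102.2941 mg/mL = 1174 mg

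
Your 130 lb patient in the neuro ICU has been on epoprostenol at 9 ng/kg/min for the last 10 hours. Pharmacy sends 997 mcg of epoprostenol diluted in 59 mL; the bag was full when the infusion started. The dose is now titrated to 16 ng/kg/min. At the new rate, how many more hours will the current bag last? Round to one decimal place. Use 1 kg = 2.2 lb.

Initial rate:
Weight = 130 lb ÷ 2.2 lb/kg = 59.09091 kg
Dose = 9 ng/kg/min × 59.09091 kg = 531.8182 ng/min
531.8182 ng/min × 60 min/hr = 31909.09 ng/hr
Concentration = 997 mcg ÷ 59 mL = 16.89831 mcg/mL = 16898.31 ng/mL
Rate = 31909.09 ng/hr ÷ 16898.31 ng/mL = 1.888301 mL/hr
Volume infused so far = 1.888301 mL/hr × 10 hr = 18.88301 mL
Volume remaining = 59 − 18.88301 = 40.11699 mL
New rate:
Dose = 16 ng/kg/min × 59.09091 kg = 945.4545 ng/min
945.4545 ng/min × 60 min/hr = 56727.27 ng/hr
Rate = 56727.27 ng/hr ÷ 16898.31 ng/mL = 3.35698 mL/hr
Time remaining = 40.11699 mL ÷ 3.35698 mL/hr = 11.95032 hr

12.0 hours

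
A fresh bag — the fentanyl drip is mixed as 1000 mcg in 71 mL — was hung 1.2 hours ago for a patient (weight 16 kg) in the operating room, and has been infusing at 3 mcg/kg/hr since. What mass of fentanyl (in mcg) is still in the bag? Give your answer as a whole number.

942 mcg

Dose = 3 mcg/kg/hr × 16 kg = 48 mcg/hr
Concentration = 1000 mcg ÷ 71 mL = 14.08451 mcg/mL
Rate = 48 mcg/hr ÷ 14.08451 mcg/mL = 3.408 mL/hr
Volume infused = 3.408 mL/hr × 1.2 hr = 4.0896 mL
Volume remaining = 71 − 4.0896 = 66.9104 mL
Drug remaining = 66.9104 mL × 14.08451 mcg/mL = 942.4 mcg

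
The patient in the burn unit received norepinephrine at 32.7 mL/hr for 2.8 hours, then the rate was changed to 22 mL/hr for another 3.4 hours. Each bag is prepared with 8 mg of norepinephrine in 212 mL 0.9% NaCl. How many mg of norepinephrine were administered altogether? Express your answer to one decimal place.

6.3 mg

Concentration = 8 mg ÷ 212 mL = 0.03773585 mg/mL
Stage 1: 32.7 mL/hr × 2.8 hr = 91.56 mL → 91.56 mL × 0.03773585 mg/mL = 3.455094 mg
Stage 2: 22 mL/hr × 3.4 hr = 74.8 mL → 74.8 mL × 0.03773585 mg/mL = 2.822642 mg
Total = 3.455094 + 2.822642 = 6.277736 mg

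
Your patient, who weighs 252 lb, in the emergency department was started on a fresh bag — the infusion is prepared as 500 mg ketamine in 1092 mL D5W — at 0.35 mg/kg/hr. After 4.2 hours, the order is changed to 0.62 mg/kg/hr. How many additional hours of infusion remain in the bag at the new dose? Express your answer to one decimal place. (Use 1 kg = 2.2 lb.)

4.7 hours

Initial rate:
Weight = 252 lb ÷ 2.2 lb/kg = 114.5455 kg
Dose = 0.35 mg/kg/hr × 114.5455 kg = 40.09091 mg/hr
Concentration = 500 mg ÷ 1092 mL = 0.4578755 mg/mL
Rate = 40.09091 mg/hr ÷ 0.4578755 mg/mL = 87.55855 mL/hr
Volume infused so far = 87.55855 mL/hr × 4.2 hr = 367.7459 mL
Volume remaining = 1092 − 367.7459 = 724.2541 mL
New rate:
Dose = 0.62 mg/kg/hr × 114.5455 kg = 71.01818 mg/hr
Rate = 71.01818 mg/hr ÷ 0.4578755 mg/mL = 155.1037 mL/hr
Time remaining = 724.2541 mL ÷ 155.1037 mL/hr = 4.669483 hr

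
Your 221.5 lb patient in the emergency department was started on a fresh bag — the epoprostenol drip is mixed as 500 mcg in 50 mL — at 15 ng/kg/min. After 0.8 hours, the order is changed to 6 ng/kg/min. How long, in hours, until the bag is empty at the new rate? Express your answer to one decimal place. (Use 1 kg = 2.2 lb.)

Initial rate:
Weight = 221.5 lb ÷ 2.2 lb/kg = 100.6818 kg
Dose = 15 ng/kg/min × 100.6818 kg = 1510.227 ng/min
1510.227 ng/min × 60 min/hr = 90613.64 ng/hr
Concentration = 500 mcg ÷ 50 mL = 10 mcg/mL = 10000 ng/mL
Rate = 90613.64 ng/hr ÷ 10000 ng/mL = 9.061364 mL/hr
Volume infused so far = 9.061364 mL/hr × 0.8 hr = 7.249091 mL
Volume remaining = 50 − 7.249091 = 42.75091 mL
New rate:
Dose = 6 ng/kg/min × 100.6818 kg = 604.0909 ng/min
604.0909 ng/min × 60 min/hr = 36245.45 ng/hr
Rate = 36245.45 ng/hr ÷ 10000 ng/mL = 3.624545 mL/hr
Time remaining = 42.75091 mL ÷ 3.624545 mL/hr = 11.79483 hr

11.8 hours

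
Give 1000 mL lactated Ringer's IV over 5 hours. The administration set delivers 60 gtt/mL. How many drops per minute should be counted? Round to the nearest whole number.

1000 mL ÷ (5 hr × 60 = 300 min) = 3.333333 mL/min
3.333333 mL/min × 60 gtt/mL = 200 gtt/min

200 gtt/min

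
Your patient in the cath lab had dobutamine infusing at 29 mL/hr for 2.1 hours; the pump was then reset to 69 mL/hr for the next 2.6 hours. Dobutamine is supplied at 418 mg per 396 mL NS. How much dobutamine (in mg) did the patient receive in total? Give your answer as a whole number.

Concentration = 418 mg ÷ 396 mL = 1.055556 mg/mL
Stage 1: 29 mL/hr × 2.1 hr = 60.9 mL → 60.9 mL × 1.055556 mg/mL = 64.28333 mg
Stage 2: 69 mL/hr × 2.6 hr = 179.4 mL → 179.4 mL × 1.055556 mg/mL = 189.3667 mg
Total = 64.28333 + 189.3667 = 253.65 mg

254 mg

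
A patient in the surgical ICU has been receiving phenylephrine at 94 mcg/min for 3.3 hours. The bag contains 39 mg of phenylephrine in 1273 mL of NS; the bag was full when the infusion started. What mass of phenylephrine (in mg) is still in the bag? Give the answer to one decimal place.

94 mcg/min × 60 min/hr = 5640 mcg/hr
Concentration = 39 mg ÷ 1273 mL = 0.03063629 mg/mL = 30.63629 mcg/mL
Rate = 5640 mcg/hr ÷ 30.63629 mcg/mL = 184.0954 mL/hr
Volume infused = 184.0954 mL/hr × 3.3 hr = 607.5148 mL
Volume remaining = 1273 − 607.5148 = 665.4852 mL
Drug remaining = 665.4852 mL × 30.63629 mcg/mL = 20388 mcg = 20.388 mg

20.4 mg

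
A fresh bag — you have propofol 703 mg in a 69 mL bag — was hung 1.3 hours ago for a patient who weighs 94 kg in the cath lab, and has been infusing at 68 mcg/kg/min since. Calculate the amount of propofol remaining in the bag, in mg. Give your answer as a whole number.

Dose = 68 mcg/kg/min × 94 kg = 6392 mcg/min
6392 mcg/min × 60 min/hr = 383520 mcg/hr
Concentration = 703 mg ÷ 69 mL = 10.18841 mg/mL = 10188.41 mcg/mL
Rate = 383520 mcg/hr ÷ 10188.41 mcg/mL = 37.64279 mL/hr
Volume infused = 37.64279 mL/hr × 1.3 hr = 48.93562 mL
Volume remaining = 69 − 48.93562 = 20.06438 mL
Drug remaining = 20.06438 mL × 10188.41 mcg/mL = 204424 mcg = 204.424 mg

204 mg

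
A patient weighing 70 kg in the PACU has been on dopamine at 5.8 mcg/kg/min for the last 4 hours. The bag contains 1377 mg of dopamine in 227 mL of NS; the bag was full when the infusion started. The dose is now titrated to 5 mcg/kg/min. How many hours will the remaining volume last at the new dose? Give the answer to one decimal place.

Initial rate:
Dose = 5.8 mcg/kg/min × 70 kg = 406 mcg/min
406 mcg/min × 60 min/hr = 24360 mcg/hr
Concentration = 1377 mg ÷ 227 mL = 6.066079 mg/mL = 6066.079 mcg/mL
Rate = 24360 mcg/hr ÷ 6066.079 mcg/mL = 4.015773 mL/hr
Volume infused so far = 4.015773 mL/hr × 4 hr = 16.06309 mL
Volume remaining = 227 − 16.06309 = 210.9369 mL
New rate:
Dose = 5 mcg/kg/min × 70 kg = 350 mcg/min
350 mcg/min × 60 min/hr = 21000 mcg/hr
Rate = 21000 mcg/hr ÷ 6066.079 mcg/mL = 3.461874 mL/hr
Time remaining = 210.9369 mL ÷ 3.461874 mL/hr = 60.93143 hr

60.9 hours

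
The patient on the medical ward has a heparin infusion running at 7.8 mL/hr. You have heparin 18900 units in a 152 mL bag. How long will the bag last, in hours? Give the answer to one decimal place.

Duration = 152 mL ÷ 7.8 mL/hr = 19.48718 hr

19.5 hours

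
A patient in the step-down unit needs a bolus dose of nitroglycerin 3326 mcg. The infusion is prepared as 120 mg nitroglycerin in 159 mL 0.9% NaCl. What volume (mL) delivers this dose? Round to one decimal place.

4.4 mL

Concentration = 120 mg ÷ 159 mL = 0.754717 mg/mL = 754.717 mcg/mL
Volume = 3326 mcg ÷ 754.717 mcg/mL = 4.40695 mL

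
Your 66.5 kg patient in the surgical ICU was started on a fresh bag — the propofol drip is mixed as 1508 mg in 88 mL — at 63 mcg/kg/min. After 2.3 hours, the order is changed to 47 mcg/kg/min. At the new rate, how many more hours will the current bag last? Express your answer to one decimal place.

Initial rate:
Dose = 63 mcg/kg/min × 66.5 kg = 4189.5 mcg/min
4189.5 mcg/min × 60 min/hr = 251370 mcg/hr
Concentration = 1508 mg ÷ 88 mL = 17.13636 mg/mL = 17136.36 mcg/mL
Rate = 251370 mcg/hr ÷ 17136.36 mcg/mL = 14.66881 mL/hr
Volume infused so far = 14.66881 mL/hr × 2.3 hr = 33.73825 mL
Volume remaining = 88 − 33.73825 = 54.26175 mL
New rate:
Dose = 47 mcg/kg/min × 66.5 kg = 3125.5 mcg/min
3125.5 mcg/min × 60 min/hr = 187530 mcg/hr
Rate = 187530 mcg/hr ÷ 17136.36 mcg/mL = 10.9434 mL/hr
Time remaining = 54.26175 mL ÷ 10.9434 mL/hr = 4.958401 hr

5.0 hours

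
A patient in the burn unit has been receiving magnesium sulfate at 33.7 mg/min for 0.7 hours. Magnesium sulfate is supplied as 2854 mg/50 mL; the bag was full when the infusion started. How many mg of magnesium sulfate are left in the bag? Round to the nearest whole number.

33.7 mg/min × 60 min/hr = 2022 mg/hr
Concentration = 2854 mg ÷ 50 mL = 57.08 mg/mL
Rate = 2022 mg/hr ÷ 57.08 mg/mL = 35.42397 mL/hr
Volume infused = 35.42397 mL/hr × 0.7 hr = 24.79678 mL
Volume remaining = 50 − 24.79678 = 25.20322 mL
Drug remaining = 25.20322 mL × 57.08 mg/mL = 1438.6 mg

1439 mg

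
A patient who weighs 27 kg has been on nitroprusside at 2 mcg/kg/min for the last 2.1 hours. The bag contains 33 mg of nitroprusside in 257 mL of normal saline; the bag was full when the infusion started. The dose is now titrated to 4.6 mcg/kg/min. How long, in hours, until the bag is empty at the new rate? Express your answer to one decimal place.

3.5 hours

Initial rate:
Dose = 2 mcg/kg/min × 27 kg = 54 mcg/min
54 mcg/min × 60 min/hr = 3240 mcg/hr
Concentration = 33 mg ÷ 257 mL = 0.1284047 mg/mL = 128.4047 mcg/mL
Rate = 3240 mcg/hr ÷ 128.4047 mcg/mL = 25.23273 mL/hr
Volume infused so far = 25.23273 mL/hr × 2.1 hr = 52.98873 mL
Volume remaining = 257 − 52.98873 = 204.0113 mL
New rate:
Dose = 4.6 mcg/kg/min × 27 kg = 124.2 mcg/min
124.2 mcg/min × 60 min/hr = 7452 mcg/hr
Rate = 7452 mcg/hr ÷ 128.4047 mcg/mL = 58.03527 mL/hr
Time remaining = 204.0113 mL ÷ 58.03527 mL/hr = 3.515298 hr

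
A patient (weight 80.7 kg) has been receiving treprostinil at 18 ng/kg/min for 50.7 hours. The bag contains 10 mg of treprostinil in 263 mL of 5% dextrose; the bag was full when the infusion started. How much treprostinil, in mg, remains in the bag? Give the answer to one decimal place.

5.6 mg

Dose = 18 ng/kg/min × 80.7 kg = 1452.6 ng/min
1452.6 ng/min × 60 min/hr = 87156 ng/hr
Concentration = 10 mg ÷ 263 mL = 0.03802281 mg/mL = 38022.81 ng/mL
Rate = 87156 ng/hr ÷ 38022.81 ng/mL = 2.292203 mL/hr
Volume infused = 2.292203 mL/hr × 50.7 hr = 116.2147 mL
Volume remaining = 263 − 116.2147 = 146.7853 mL
Drug remaining = 146.7853 mL × 38022.81 ng/mL = 5581191 ng = 5.581191 mg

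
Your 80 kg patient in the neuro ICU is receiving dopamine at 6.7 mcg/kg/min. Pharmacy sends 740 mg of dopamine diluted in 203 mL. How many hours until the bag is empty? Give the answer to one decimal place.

Dose = 6.7 mcg/kg/min × 80 kg = 536 mcg/min
536 mcg/min × 60 min/hr = 32160 mcg/hr
Concentration = 740 mg ÷ 203 mL = 3.64532 mg/mL = 3645.32 mcg/mL
Rate = 32160 mcg/hr ÷ 3645.32 mcg/mL = 8.82227 mL/hr
Duration = 203 mL ÷ 8.82227 mL/hr = 23.00995 hr

23.0 hours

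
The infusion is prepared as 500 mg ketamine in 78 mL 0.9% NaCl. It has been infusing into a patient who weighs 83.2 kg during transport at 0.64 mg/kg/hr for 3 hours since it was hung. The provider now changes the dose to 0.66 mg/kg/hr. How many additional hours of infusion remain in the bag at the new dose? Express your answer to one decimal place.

6.2 hours

Initial rate:
Dose = 0.64 mg/kg/hr × 83.2 kg = 53.248 mg/hr
Concentration = 500 mg ÷ 78 mL = 6.410256 mg/mL
Rate = 53.248 mg/hr ÷ 6.410256 mg/mL = 8.306688 mL/hr
Volume infused so far = 8.306688 mL/hr × 3 hr = 24.92006 mL
Volume remaining = 78 − 24.92006 = 53.07994 mL
New rate:
Dose = 0.66 mg/kg/hr × 83.2 kg = 54.912 mg/hr
Rate = 54.912 mg/hr ÷ 6.410256 mg/mL = 8.566272 mL/hr
Time remaining = 53.07994 mL ÷ 8.566272 mL/hr = 6.196387 hr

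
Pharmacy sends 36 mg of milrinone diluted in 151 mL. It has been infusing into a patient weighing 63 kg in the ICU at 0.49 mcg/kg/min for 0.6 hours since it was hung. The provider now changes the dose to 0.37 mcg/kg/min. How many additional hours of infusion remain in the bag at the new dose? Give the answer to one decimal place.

Initial rate:
Dose = 0.49 mcg/kg/min × 63 kg = 30.87 mcg/min
30.87 mcg/min × 60 min/hr = 1852.2 mcg/hr
Concentration = 36 mg ÷ 151 mL = 0.2384106 mg/mL = 238.4106 mcg/mL
Rate = 1852.2 mcg/hr ÷ 238.4106 mcg/mL = 7.76895 mL/hr
Volume infused so far = 7.76895 mL/hr × 0.6 hr = 4.66137 mL
Volume remaining = 151 − 4.66137 = 146.3386 mL
New rate:
Dose = 0.37 mcg/kg/min × 63 kg = 23.31 mcg/min
23.31 mcg/min × 60 min/hr = 1398.6 mcg/hr
Rate = 1398.6 mcg/hr ÷ 238.4106 mcg/mL = 5.86635 mL/hr
Time remaining = 146.3386 mL ÷ 5.86635 mL/hr = 24.94543 hr

24.9 hours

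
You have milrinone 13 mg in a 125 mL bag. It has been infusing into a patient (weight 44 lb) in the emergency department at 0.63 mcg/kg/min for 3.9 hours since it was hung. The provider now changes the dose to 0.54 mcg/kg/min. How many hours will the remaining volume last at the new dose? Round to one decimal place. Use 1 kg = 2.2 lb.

15.5 hours

Initial rate:
Weight = 44 lb ÷ 2.2 lb/kg = 20 kg
Dose = 0.63 mcg/kg/min × 20 kg = 12.6 mcg/min
12.6 mcg/min × 60 min/hr = 756 mcg/hr
Concentration = 13 mg ÷ 125 mL = 0.104 mg/mL = 104 mcg/mL
Rate = 756 mcg/hr ÷ 104 mcg/mL = 7.269231 mL/hr
Volume infused so far = 7.269231 mL/hr × 3.9 hr = 28.35 mL
Volume remaining = 125 − 28.35 = 96.65 mL
New rate:
Dose = 0.54 mcg/kg/min × 20 kg = 10.8 mcg/min
10.8 mcg/min × 60 min/hr = 648 mcg/hr
Rate = 648 mcg/hr ÷ 104 mcg/mL = 6.230769 mL/hr
Time remaining = 96.65 mL ÷ 6.230769 mL/hr = 15.51173 hr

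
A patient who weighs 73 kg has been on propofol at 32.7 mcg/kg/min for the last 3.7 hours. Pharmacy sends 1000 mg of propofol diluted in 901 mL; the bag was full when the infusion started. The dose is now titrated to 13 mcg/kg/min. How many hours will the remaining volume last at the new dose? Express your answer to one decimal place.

Initial rate:
Dose = 32.7 mcg/kg/min × 73 kg = 2387.1 mcg/min
2387.1 mcg/min × 60 min/hr = 143226 mcg/hr
Concentration = 1000 mg ÷ 901 mL = 1.109878 mg/mL = 1109.878 mcg/mL
Rate = 143226 mcg/hr ÷ 1109.878 mcg/mL = 129.0466 mL/hr
Volume infused so far = 129.0466 mL/hr × 3.7 hr = 477.4725 mL
Volume remaining = 901 − 477.4725 = 423.5275 mL
New rate:
Dose = 13 mcg/kg/min × 73 kg = 949 mcg/min
949 mcg/min × 60 min/hr = 56940 mcg/hr
Rate = 56940 mcg/hr ÷ 1109.878 mcg/mL = 51.30294 mL/hr
Time remaining = 423.5275 mL ÷ 51.30294 mL/hr = 8.255423 hr

8.3 hours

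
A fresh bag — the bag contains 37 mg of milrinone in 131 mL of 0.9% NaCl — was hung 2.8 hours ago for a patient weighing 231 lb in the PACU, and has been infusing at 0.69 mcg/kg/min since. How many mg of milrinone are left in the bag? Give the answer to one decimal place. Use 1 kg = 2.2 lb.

24.8 mg

Weight = 231 lb ÷ 2.2 lb/kg = 105 kg
Dose = 0.69 mcg/kg/min × 105 kg = 72.45 mcg/min
72.45 mcg/min × 60 min/hr = 4347 mcg/hr
Concentration = 37 mg ÷ 131 mL = 0.2824427 mg/mL = 282.4427 mcg/mL
Rate = 4347 mcg/hr ÷ 282.4427 mcg/mL = 15.39073 mL/hr
Volume infused = 15.39073 mL/hr × 2.8 hr = 43.09404 mL
Volume remaining = 131 − 43.09404 = 87.90596 mL
Drug remaining = 87.90596 mL × 282.4427 mcg/mL = 24828.4 mcg = 24.8284 mg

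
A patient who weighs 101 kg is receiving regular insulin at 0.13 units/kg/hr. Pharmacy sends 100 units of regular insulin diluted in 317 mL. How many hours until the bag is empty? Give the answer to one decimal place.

7.6 hours

Dose = 0.13 units/kg/hr × 101 kg = 13.13 units/hr
Concentration = 100 units ÷ 317 mL = 0.3154574 units/mL
Rate = 13.13 units/hr ÷ 0.3154574 units/mL = 41.6221 mL/hr
Duration = 317 mL ÷ 41.6221 mL/hr = 7.616146 hr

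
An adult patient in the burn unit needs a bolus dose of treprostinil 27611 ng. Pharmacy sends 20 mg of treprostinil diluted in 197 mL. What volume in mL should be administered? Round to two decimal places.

Concentration = 20 mg ÷ 197 mL = 0.1015228 mg/mL = 101522.8 ng/mL
Volume = 27611 ng ÷ 101522.8 ng/mL = 0.2719684 mL

0.27 mL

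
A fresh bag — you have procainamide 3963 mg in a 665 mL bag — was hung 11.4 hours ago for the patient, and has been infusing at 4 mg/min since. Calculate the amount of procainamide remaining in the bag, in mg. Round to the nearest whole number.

1227 mg

4 mg/min × 60 min/hr = 240 mg/hr
Concentration = 3963 mg ÷ 665 mL = 5.959398 mg/mL
Rate = 240 mg/hr ÷ 5.959398 mg/mL = 40.27252 mL/hr
Volume infused = 40.27252 mL/hr × 11.4 hr = 459.1067 mL
Volume remaining = 665 − 459.1067 = 205.8933 mL
Drug remaining = 205.8933 mL × 5.959398 mg/mL = 1227 mg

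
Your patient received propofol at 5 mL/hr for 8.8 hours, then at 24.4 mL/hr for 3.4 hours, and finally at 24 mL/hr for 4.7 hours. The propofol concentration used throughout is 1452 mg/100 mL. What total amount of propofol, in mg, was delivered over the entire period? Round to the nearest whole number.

Concentration = 1452 mg ÷ 100 mL = 14.52 mg/mL
Stage 1: 5 mL/hr × 8.8 hr = 44 mL → 44 mL × 14.52 mg/mL = 638.88 mg
Stage 2: 24.4 mL/hr × 3.4 hr = 82.96 mL → 82.96 mL × 14.52 mg/mL = 1204.579 mg
Stage 3: 24 mL/hr × 4.7 hr = 112.8 mL → 112.8 mL × 14.52 mg/mL = 1637.856 mg
Total = 638.88 + 1204.579 + 1637.856 = 3481.315 mg

3481 mg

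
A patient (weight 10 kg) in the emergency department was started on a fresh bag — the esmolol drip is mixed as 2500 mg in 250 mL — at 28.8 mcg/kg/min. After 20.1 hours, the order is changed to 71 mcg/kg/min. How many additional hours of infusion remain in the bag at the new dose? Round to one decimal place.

50.5 hours

Initial rate:
Dose = 28.8 mcg/kg/min × 10 kg = 288 mcg/min
288 mcg/min × 60 min/hr = 17280 mcg/hr
Concentration = 2500 mg ÷ 250 mL = 10 mg/mL = 10000 mcg/mL
Rate = 17280 mcg/hr ÷ 10000 mcg/mL = 1.728 mL/hr
Volume infused so far = 1.728 mL/hr × 20.1 hr = 34.7328 mL
Volume remaining = 250 − 34.7328 = 215.2672 mL
New rate:
Dose = 71 mcg/kg/min × 10 kg = 710 mcg/min
710 mcg/min × 60 min/hr = 42600 mcg/hr
Rate = 42600 mcg/hr ÷ 10000 mcg/mL = 4.26 mL/hr
Time remaining = 215.2672 mL ÷ 4.26 mL/hr = 50.53221 hr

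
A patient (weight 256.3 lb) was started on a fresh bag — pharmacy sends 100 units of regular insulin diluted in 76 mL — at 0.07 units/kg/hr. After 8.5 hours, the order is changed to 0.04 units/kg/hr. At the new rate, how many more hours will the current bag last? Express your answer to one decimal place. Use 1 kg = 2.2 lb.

Initial rate:
Weight = 256.3 lb ÷ 2.2 lb/kg = 116.5 kg
Dose = 0.07 units/kg/hr × 116.5 kg = 8.155 units/hr
Concentration = 100 units ÷ 76 mL = 1.315789 units/mL
Rate = 8.155 units/hr ÷ 1.315789 units/mL = 6.1978 mL/hr
Volume infused so far = 6.1978 mL/hr × 8.5 hr = 52.6813 mL
Volume remaining = 76 − 52.6813 = 23.3187 mL
New rate:
Dose = 0.04 units/kg/hr × 116.5 kg = 4.66 units/hr
Rate = 4.66 units/hr ÷ 1.315789 units/mL = 3.5416 mL/hr
Time remaining = 23.3187 mL ÷ 3.5416 mL/hr = 6.584227 hr

6.6 hours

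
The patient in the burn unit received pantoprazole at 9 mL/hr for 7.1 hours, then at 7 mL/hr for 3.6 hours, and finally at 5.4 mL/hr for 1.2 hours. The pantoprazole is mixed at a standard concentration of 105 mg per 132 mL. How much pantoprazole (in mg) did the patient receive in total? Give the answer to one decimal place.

76.0 mg

Concentration = 105 mg ÷ 132 mL = 0.7954545 mg/mL
Stage 1: 9 mL/hr × 7.1 hr = 63.9 mL → 63.9 mL × 0.7954545 mg/mL = 50.82955 mg
Stage 2: 7 mL/hr × 3.6 hr = 25.2 mL → 25.2 mL × 0.7954545 mg/mL = 20.04545 mg
Stage 3: 5.4 mL/hr × 1.2 hr = 6.48 mL → 6.48 mL × 0.7954545 mg/mL = 5.154545 mg
Total = 50.82955 + 20.04545 + 5.154545 = 76.02955 mg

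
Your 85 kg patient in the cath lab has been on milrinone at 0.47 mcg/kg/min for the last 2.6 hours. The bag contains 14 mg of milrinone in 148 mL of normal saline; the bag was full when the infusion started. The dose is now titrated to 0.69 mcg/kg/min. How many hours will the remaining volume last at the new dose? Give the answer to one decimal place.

Initial rate:
Dose = 0.47 mcg/kg/min × 85 kg = 39.95 mcg/min
39.95 mcg/min × 60 min/hr = 2397 mcg/hr
Concentration = 14 mg ÷ 148 mL = 0.09459459 mg/mL = 94.59459 mcg/mL
Rate = 2397 mcg/hr ÷ 94.59459 mcg/mL = 25.33971 mL/hr
Volume infused so far = 25.33971 mL/hr × 2.6 hr = 65.88326 mL
Volume remaining = 148 − 65.88326 = 82.11674 mL
New rate:
Dose = 0.69 mcg/kg/min × 85 kg = 58.65 mcg/min
58.65 mcg/min × 60 min/hr = 3519 mcg/hr
Rate = 3519 mcg/hr ÷ 94.59459 mcg/mL = 37.20086 mL/hr
Time remaining = 82.11674 mL ÷ 37.20086 mL/hr = 2.207388 hr

2.2 hours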